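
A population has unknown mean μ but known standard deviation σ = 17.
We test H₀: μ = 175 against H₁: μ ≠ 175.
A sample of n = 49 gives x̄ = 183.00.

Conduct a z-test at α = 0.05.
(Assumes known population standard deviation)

Standard error: SE = σ/√n = 17/√49 = 2.4286
z-statistic: z = (x̄ - μ₀)/SE = (183.00 - 175)/2.4286 = 3.2941
Critical value: ±1.960
p-value = 0.0010
Decision: reject H₀

Answer: z = 3.2941, reject H₀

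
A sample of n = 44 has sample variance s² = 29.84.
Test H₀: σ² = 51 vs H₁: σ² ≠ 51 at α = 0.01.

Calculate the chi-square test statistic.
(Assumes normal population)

Answer: χ² = 25.1592, fail to reject H₀

Derivation:
df = n - 1 = 43
χ² = (n-1)s²/σ₀² = 43×29.84/51 = 25.1592
Critical values: χ²_{0.995,43} = 22.859, χ²_{0.005,43} = 70.616
Rejection region: χ² < 22.859 or χ² > 70.616
Decision: fail to reject H₀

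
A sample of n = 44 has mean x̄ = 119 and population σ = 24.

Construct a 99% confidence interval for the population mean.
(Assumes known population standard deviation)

Answer: (109.6798, 128.3202)

Derivation:
Confidence level: 99%, α = 0.01
z_0.005 = 2.576
SE = σ/√n = 24/√44 = 3.6181
Margin of error = 2.576 × 3.6181 = 9.3202
CI: x̄ ± margin = 119 ± 9.3202
CI: (109.6798, 128.3202)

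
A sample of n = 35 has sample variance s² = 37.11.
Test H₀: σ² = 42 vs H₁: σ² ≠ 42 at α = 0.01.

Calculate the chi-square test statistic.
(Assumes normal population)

Answer: χ² = 30.0414, fail to reject H₀

Derivation:
df = n - 1 = 34
χ² = (n-1)s²/σ₀² = 34×37.11/42 = 30.0414
Critical values: χ²_{0.995,34} = 16.501, χ²_{0.005,34} = 58.964
Rejection region: χ² < 16.501 or χ² > 58.964
Decision: fail to reject H₀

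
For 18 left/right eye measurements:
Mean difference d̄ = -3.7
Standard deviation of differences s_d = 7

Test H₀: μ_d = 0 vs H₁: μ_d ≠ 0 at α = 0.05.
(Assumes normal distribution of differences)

df = n - 1 = 17
SE = s_d/√n = 7/√18 = 1.6499
t = d̄/SE = -3.7/1.6499 = -2.2426
Critical value: t_{0.025,17} = ±2.110
p-value ≈ 0.0385
Decision: reject H₀

Answer: t = -2.2426, reject H₀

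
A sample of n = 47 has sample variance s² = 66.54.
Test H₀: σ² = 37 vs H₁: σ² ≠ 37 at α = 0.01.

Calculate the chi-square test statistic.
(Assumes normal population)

Answer: χ² = 82.7254, reject H₀

Derivation:
df = n - 1 = 46
χ² = (n-1)s²/σ₀² = 46×66.54/37 = 82.7254
Critical values: χ²_{0.995,46} = 25.041, χ²_{0.005,46} = 74.437
Rejection region: χ² < 25.041 or χ² > 74.437
Decision: reject H₀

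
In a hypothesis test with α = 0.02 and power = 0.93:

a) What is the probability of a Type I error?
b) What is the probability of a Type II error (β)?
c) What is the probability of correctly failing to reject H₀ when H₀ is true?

Answer: a) 0.02, b) 0.07, c) 0.98

Derivation:
a) Type I error probability = α = 0.02
b) Power = P(reject H₀ | H₁ true) = 1 - β = 0.93, so Type II error probability = β = 1 - Power = 0.07
c) P(fail to reject H₀ | H₀ true) = 1 - α = 0.98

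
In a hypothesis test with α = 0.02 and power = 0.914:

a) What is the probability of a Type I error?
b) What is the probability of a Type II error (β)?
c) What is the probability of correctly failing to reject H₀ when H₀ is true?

a) Type I error probability = α = 0.02
b) Power = P(reject H₀ | H₁ true) = 1 - β = 0.914, so Type II error probability = β = 1 - Power = 0.086
c) P(fail to reject H₀ | H₀ true) = 1 - α = 0.98

Answer: a) 0.02, b) 0.086, c) 0.98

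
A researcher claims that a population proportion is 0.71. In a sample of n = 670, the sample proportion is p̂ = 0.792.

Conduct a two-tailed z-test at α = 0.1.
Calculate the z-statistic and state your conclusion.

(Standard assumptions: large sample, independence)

H₀: p = 0.71, H₁: p ≠ 0.71
Standard error: SE = √(p₀(1-p₀)/n) = √(0.71×0.29/670) = 0.017530
z-statistic: z = (p̂ - p₀)/SE = (0.792 - 0.71)/0.017530 = 4.6777
Critical value: z_0.05 = ±1.645
p-value < 0.0001
Decision: reject H₀ at α = 0.1

Answer: z = 4.6777, reject H₀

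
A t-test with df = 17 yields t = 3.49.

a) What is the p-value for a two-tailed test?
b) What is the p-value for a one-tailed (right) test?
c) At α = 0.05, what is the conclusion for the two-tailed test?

Using t-distribution with df = 17:
a) Two-tailed: p = 2×P(T > 3.49) = 0.0028
b) One-tailed: p = P(T > 3.49) = 0.0014
c) 0.0028 < 0.05, reject H₀

Answer: a) 0.0028, b) 0.0014, c) reject H₀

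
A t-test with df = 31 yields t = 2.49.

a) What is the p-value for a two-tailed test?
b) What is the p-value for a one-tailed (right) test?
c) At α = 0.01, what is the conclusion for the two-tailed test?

Using t-distribution with df = 31:
a) Two-tailed: p = 2×P(T > 2.49) = 0.0183
b) One-tailed: p = P(T > 2.49) = 0.0092
c) 0.0183 ≥ 0.01, fail to reject H₀

Answer: a) 0.0183, b) 0.0092, c) fail to reject H₀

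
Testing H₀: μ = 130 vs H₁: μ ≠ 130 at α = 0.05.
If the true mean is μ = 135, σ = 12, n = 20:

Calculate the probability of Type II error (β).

SE = σ/√n = 12/√20 = 2.6833
Critical values: μ₀ ± z_0.025×SE = 130 ± 1.960×2.6833
Acceptance region: (124.7407, 135.2593)
Under H₁ (μ = 135): z_high = (135.2593 - 135)/2.6833 = 0.0966, z_low = (124.7407 - 135)/2.6833 = -3.8234
β = P(not reject | H₁) = Φ(0.0966) - Φ(-3.8234) ≈ 0.5384

Answer: β ≈ 0.5384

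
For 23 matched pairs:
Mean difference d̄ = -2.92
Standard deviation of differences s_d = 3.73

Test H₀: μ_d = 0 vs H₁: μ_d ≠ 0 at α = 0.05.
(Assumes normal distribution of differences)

df = n - 1 = 22
SE = s_d/√n = 3.73/√23 = 0.7778
t = d̄/SE = -2.92/0.7778 = -3.7542
Critical value: t_{0.025,22} = ±2.074
p-value ≈ 0.0011
Decision: reject H₀

Answer: t = -3.7542, reject H₀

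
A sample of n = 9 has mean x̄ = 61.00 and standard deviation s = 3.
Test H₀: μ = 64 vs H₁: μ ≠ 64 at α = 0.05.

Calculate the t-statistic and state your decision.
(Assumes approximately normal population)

df = n - 1 = 8
SE = s/√n = 3/√9 = 1.0000
t = (x̄ - μ₀)/SE = (61.00 - 64)/1.0000 = -3.0000
Critical value: t_{0.025,8} = ±2.306
p-value ≈ 0.0171
Decision: reject H₀

Answer: t = -3.0000, reject H₀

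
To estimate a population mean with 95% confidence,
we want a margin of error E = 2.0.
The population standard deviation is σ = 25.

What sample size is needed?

Answer: n = 601

Derivation:
z_0.025 = 1.960
n = (z×σ/E)² = (1.960×25/2.0)²
n = 600.2500
Round up: n = 601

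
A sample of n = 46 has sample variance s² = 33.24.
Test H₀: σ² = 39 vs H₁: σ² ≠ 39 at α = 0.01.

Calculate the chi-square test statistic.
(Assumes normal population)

Answer: χ² = 38.3538, fail to reject H₀

Derivation:
df = n - 1 = 45
χ² = (n-1)s²/σ₀² = 45×33.24/39 = 38.3538
Critical values: χ²_{0.995,45} = 24.311, χ²_{0.005,45} = 73.166
Rejection region: χ² < 24.311 or χ² > 73.166
Decision: fail to reject H₀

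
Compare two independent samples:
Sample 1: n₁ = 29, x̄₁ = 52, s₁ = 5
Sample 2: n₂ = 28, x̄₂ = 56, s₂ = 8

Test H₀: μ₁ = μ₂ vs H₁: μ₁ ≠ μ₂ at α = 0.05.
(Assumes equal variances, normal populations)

Answer: t = -2.2722, reject H₀

Derivation:
Pooled variance: s²_p = [28×5² + 27×8²]/(55) = 44.1455
s_p = 6.6442
SE = s_p×√(1/n₁ + 1/n₂) = 6.6442×√(1/29 + 1/28) = 1.7604
t = (x̄₁ - x̄₂)/SE = (52 - 56)/1.7604 = -2.2722
df = 55, t-critical = ±2.004
Decision: reject H₀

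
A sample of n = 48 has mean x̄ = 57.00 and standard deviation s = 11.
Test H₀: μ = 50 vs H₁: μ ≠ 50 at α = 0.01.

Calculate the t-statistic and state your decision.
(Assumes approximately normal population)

Answer: t = 4.4089, reject H₀

Derivation:
df = n - 1 = 47
SE = s/√n = 11/√48 = 1.5877
t = (x̄ - μ₀)/SE = (57.00 - 50)/1.5877 = 4.4089
Critical value: t_{0.005,47} = ±2.685
p-value ≈ 0.0001
Decision: reject H₀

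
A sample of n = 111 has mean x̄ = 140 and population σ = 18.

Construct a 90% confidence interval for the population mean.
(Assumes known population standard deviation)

Confidence level: 90%, α = 0.1
z_0.05 = 1.645
SE = σ/√n = 18/√111 = 1.7085
Margin of error = 1.645 × 1.7085 = 2.8105
CI: x̄ ± margin = 140 ± 2.8105
CI: (137.1895, 142.8105)

Answer: (137.1895, 142.8105)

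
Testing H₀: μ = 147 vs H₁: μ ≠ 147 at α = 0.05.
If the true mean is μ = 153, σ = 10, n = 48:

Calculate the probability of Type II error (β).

Answer: β ≈ 0.0140

Derivation:
SE = σ/√n = 10/√48 = 1.4434
Critical values: μ₀ ± z_0.025×SE = 147 ± 1.960×1.4434
Acceptance region: (144.1709, 149.8291)
Under H₁ (μ = 153): z_high = (149.8291 - 153)/1.4434 = -2.1968, z_low = (144.1709 - 153)/1.4434 = -6.1169
β = P(not reject | H₁) = Φ(-2.1968) - Φ(-6.1169) ≈ 0.0140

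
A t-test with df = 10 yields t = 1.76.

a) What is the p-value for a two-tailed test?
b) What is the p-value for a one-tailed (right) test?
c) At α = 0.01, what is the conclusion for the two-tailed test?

Using t-distribution with df = 10:
a) Two-tailed: p = 2×P(T > 1.76) = 0.1089
b) One-tailed: p = P(T > 1.76) = 0.0545
c) 0.1089 ≥ 0.01, fail to reject H₀

Answer: a) 0.1089, b) 0.0545, c) fail to reject H₀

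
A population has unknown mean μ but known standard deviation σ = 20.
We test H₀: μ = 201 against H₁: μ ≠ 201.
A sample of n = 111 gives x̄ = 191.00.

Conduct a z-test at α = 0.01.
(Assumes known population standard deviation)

Answer: z = -5.2679, reject H₀

Derivation:
Standard error: SE = σ/√n = 20/√111 = 1.8983
z-statistic: z = (x̄ - μ₀)/SE = (191.00 - 201)/1.8983 = -5.2679
Critical value: ±2.576
p-value < 0.0001
Decision: reject H₀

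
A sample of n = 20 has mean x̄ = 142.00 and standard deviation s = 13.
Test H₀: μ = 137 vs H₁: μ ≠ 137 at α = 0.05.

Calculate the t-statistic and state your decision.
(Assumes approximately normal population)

df = n - 1 = 19
SE = s/√n = 13/√20 = 2.9069
t = (x̄ - μ₀)/SE = (142.00 - 137)/2.9069 = 1.7200
Critical value: t_{0.025,19} = ±2.093
p-value ≈ 0.1017
Decision: fail to reject H₀

Answer: t = 1.7200, fail to reject H₀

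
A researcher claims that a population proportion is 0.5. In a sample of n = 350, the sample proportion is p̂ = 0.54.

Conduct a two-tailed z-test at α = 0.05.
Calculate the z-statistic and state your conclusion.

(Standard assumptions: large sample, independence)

Answer: z = 1.4967, fail to reject H₀

Derivation:
H₀: p = 0.5, H₁: p ≠ 0.5
Standard error: SE = √(p₀(1-p₀)/n) = √(0.5×0.5/350) = 0.026726
z-statistic: z = (p̂ - p₀)/SE = (0.54 - 0.5)/0.026726 = 1.4967
Critical value: z_0.025 = ±1.960
p-value = 0.1345
Decision: fail to reject H₀ at α = 0.05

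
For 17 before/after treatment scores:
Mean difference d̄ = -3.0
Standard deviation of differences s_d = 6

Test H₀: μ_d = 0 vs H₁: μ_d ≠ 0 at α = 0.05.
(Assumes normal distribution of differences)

df = n - 1 = 16
SE = s_d/√n = 6/√17 = 1.4552
t = d̄/SE = -3.0/1.4552 = -2.0616
Critical value: t_{0.025,16} = ±2.120
p-value ≈ 0.0559
Decision: fail to reject H₀

Answer: t = -2.0616, fail to reject H₀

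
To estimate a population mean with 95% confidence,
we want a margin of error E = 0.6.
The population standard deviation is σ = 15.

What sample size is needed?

Answer: n = 2401

Derivation:
z_0.025 = 1.960
n = (z×σ/E)² = (1.960×15/0.6)²
n = 2401.0000
Already a whole number: n = 2401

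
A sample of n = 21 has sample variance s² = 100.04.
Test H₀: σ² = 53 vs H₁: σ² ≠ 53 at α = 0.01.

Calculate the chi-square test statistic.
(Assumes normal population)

df = n - 1 = 20
χ² = (n-1)s²/σ₀² = 20×100.04/53 = 37.7509
Critical values: χ²_{0.995,20} = 7.434, χ²_{0.005,20} = 39.997
Rejection region: χ² < 7.434 or χ² > 39.997
Decision: fail to reject H₀

Answer: χ² = 37.7509, fail to reject H₀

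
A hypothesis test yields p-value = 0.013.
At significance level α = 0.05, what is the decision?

Answer: reject H₀

Derivation:
Compare p-value to α:
0.013 < 0.05
Decision: reject H₀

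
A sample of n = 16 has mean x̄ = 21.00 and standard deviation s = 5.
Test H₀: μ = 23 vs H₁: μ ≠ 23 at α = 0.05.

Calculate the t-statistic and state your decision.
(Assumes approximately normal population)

Answer: t = -1.6000, fail to reject H₀

Derivation:
df = n - 1 = 15
SE = s/√n = 5/√16 = 1.2500
t = (x̄ - μ₀)/SE = (21.00 - 23)/1.2500 = -1.6000
Critical value: t_{0.025,15} = ±2.131
p-value ≈ 0.1304
Decision: fail to reject H₀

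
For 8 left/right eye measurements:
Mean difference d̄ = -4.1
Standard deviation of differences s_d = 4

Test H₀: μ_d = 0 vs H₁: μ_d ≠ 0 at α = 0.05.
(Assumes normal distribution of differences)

Answer: t = -2.8992, reject H₀

Derivation:
df = n - 1 = 7
SE = s_d/√n = 4/√8 = 1.4142
t = d̄/SE = -4.1/1.4142 = -2.8992
Critical value: t_{0.025,7} = ±2.365
p-value ≈ 0.0230
Decision: reject H₀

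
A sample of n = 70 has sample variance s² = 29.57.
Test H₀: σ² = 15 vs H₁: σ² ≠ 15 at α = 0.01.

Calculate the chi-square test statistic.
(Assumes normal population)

Answer: χ² = 136.0220, reject H₀

Derivation:
df = n - 1 = 69
χ² = (n-1)s²/σ₀² = 69×29.57/15 = 136.0220
Critical values: χ²_{0.995,69} = 42.494, χ²_{0.005,69} = 102.996
Rejection region: χ² < 42.494 or χ² > 102.996
Decision: reject H₀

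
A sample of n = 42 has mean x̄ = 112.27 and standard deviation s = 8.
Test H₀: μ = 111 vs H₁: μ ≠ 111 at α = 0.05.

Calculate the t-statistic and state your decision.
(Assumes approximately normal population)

Answer: t = 1.0288, fail to reject H₀

Derivation:
df = n - 1 = 41
SE = s/√n = 8/√42 = 1.2344
t = (x̄ - μ₀)/SE = (112.27 - 111)/1.2344 = 1.0288
Critical value: t_{0.025,41} = ±2.020
p-value ≈ 0.3096
Decision: fail to reject H₀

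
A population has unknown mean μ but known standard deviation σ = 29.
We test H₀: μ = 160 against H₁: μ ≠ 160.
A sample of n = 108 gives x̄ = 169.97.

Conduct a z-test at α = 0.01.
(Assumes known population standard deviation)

Standard error: SE = σ/√n = 29/√108 = 2.7905
z-statistic: z = (x̄ - μ₀)/SE = (169.97 - 160)/2.7905 = 3.5728
Critical value: ±2.576
p-value = 0.0004
Decision: reject H₀

Answer: z = 3.5728, reject H₀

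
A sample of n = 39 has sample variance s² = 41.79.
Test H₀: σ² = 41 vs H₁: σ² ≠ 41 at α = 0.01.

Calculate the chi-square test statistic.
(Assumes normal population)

df = n - 1 = 38
χ² = (n-1)s²/σ₀² = 38×41.79/41 = 38.7322
Critical values: χ²_{0.995,38} = 19.289, χ²_{0.005,38} = 64.181
Rejection region: χ² < 19.289 or χ² > 64.181
Decision: fail to reject H₀

Answer: χ² = 38.7322, fail to reject H₀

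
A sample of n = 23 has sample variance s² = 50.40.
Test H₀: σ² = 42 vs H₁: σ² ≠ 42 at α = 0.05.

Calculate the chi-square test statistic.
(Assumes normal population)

df = n - 1 = 22
χ² = (n-1)s²/σ₀² = 22×50.40/42 = 26.4000
Critical values: χ²_{0.975,22} = 10.982, χ²_{0.025,22} = 36.781
Rejection region: χ² < 10.982 or χ² > 36.781
Decision: fail to reject H₀

Answer: χ² = 26.4000, fail to reject H₀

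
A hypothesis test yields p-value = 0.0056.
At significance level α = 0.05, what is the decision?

Compare p-value to α:
0.0056 < 0.05
Decision: reject H₀

Answer: reject H₀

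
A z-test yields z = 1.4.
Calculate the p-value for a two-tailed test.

Answer: p-value ≈ 0.1615

Derivation:
For z = 1.4:
p = 2×P(Z > |1.4|) = 2×(1 - Φ(1.4)) = 0.1615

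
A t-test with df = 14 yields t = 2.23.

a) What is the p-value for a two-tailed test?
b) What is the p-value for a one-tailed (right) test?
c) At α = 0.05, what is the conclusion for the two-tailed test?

Using t-distribution with df = 14:
a) Two-tailed: p = 2×P(T > 2.23) = 0.0426
b) One-tailed: p = P(T > 2.23) = 0.0213
c) 0.0426 < 0.05, reject H₀

Answer: a) 0.0426, b) 0.0213, c) reject H₀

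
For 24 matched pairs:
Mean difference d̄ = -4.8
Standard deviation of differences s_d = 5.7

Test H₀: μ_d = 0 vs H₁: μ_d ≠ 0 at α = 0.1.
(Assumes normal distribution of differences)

Answer: t = -4.1255, reject H₀

Derivation:
df = n - 1 = 23
SE = s_d/√n = 5.7/√24 = 1.1635
t = d̄/SE = -4.8/1.1635 = -4.1255
Critical value: t_{0.05,23} = ±1.714
p-value ≈ 0.0004
Decision: reject H₀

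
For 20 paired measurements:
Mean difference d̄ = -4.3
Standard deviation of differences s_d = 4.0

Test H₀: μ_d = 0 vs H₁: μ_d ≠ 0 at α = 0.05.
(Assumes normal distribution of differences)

df = n - 1 = 19
SE = s_d/√n = 4.0/√20 = 0.8944
t = d̄/SE = -4.3/0.8944 = -4.8077
Critical value: t_{0.025,19} = ±2.093
p-value ≈ 0.0001
Decision: reject H₀

Answer: t = -4.8077, reject H₀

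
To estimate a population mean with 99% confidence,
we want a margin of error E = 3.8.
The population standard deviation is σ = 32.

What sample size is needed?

Answer: n = 471

Derivation:
z_0.005 = 2.576
n = (z×σ/E)² = (2.576×32/3.8)²
n = 470.5703
Round up: n = 471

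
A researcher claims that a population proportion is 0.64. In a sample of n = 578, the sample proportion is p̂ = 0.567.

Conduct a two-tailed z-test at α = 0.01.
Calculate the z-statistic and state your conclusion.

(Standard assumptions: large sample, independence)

Answer: z = -3.6564, reject H₀

Derivation:
H₀: p = 0.64, H₁: p ≠ 0.64
Standard error: SE = √(p₀(1-p₀)/n) = √(0.64×0.36/578) = 0.019965
z-statistic: z = (p̂ - p₀)/SE = (0.567 - 0.64)/0.019965 = -3.6564
Critical value: z_0.005 = ±2.576
p-value = 0.0003
Decision: reject H₀ at α = 0.01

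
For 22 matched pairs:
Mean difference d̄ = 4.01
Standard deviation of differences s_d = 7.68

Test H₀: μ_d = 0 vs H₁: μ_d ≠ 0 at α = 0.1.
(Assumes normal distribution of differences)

df = n - 1 = 21
SE = s_d/√n = 7.68/√22 = 1.6374
t = d̄/SE = 4.01/1.6374 = 2.4490
Critical value: t_{0.05,21} = ±1.721
p-value ≈ 0.0232
Decision: reject H₀

Answer: t = 2.4490, reject H₀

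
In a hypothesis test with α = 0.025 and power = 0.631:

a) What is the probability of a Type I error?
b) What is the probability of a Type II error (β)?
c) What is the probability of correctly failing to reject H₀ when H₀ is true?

Answer: a) 0.025, b) 0.369, c) 0.975

Derivation:
a) Type I error probability = α = 0.025
b) Power = P(reject H₀ | H₁ true) = 1 - β = 0.631, so Type II error probability = β = 1 - Power = 0.369
c) P(fail to reject H₀ | H₀ true) = 1 - α = 0.975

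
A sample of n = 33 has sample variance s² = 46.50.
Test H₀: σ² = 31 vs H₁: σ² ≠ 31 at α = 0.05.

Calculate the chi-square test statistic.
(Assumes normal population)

df = n - 1 = 32
χ² = (n-1)s²/σ₀² = 32×46.50/31 = 48.0000
Critical values: χ²_{0.975,32} = 18.291, χ²_{0.025,32} = 49.480
Rejection region: χ² < 18.291 or χ² > 49.480
Decision: fail to reject H₀

Answer: χ² = 48.0000, fail to reject H₀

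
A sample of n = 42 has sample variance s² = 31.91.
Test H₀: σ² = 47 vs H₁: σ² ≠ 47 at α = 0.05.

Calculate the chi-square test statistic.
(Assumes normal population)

Answer: χ² = 27.8364, fail to reject H₀

Derivation:
df = n - 1 = 41
χ² = (n-1)s²/σ₀² = 41×31.91/47 = 27.8364
Critical values: χ²_{0.975,41} = 25.215, χ²_{0.025,41} = 60.561
Rejection region: χ² < 25.215 or χ² > 60.561
Decision: fail to reject H₀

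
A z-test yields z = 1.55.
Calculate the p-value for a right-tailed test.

Answer: p-value ≈ 0.0606

Derivation:
For z = 1.55:
p = P(Z > 1.55) = 1 - Φ(1.55) = 0.0606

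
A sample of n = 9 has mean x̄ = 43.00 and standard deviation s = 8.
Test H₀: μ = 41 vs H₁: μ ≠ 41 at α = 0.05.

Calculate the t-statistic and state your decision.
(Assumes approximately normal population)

Answer: t = 0.7500, fail to reject H₀

Derivation:
df = n - 1 = 8
SE = s/√n = 8/√9 = 2.6667
t = (x̄ - μ₀)/SE = (43.00 - 41)/2.6667 = 0.7500
Critical value: t_{0.025,8} = ±2.306
p-value ≈ 0.4747
Decision: fail to reject H₀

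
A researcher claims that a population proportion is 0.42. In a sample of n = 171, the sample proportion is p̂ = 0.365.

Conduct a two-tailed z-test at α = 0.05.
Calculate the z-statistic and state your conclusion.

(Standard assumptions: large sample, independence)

Answer: z = -1.4572, fail to reject H₀

Derivation:
H₀: p = 0.42, H₁: p ≠ 0.42
Standard error: SE = √(p₀(1-p₀)/n) = √(0.42×0.58/171) = 0.037743
z-statistic: z = (p̂ - p₀)/SE = (0.365 - 0.42)/0.037743 = -1.4572
Critical value: z_0.025 = ±1.960
p-value = 0.1451
Decision: fail to reject H₀ at α = 0.05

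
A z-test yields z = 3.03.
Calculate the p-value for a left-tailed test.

Answer: p-value ≈ 0.9988

Derivation:
For z = 3.03:
p = P(Z < 3.03) = Φ(3.03) = 0.9988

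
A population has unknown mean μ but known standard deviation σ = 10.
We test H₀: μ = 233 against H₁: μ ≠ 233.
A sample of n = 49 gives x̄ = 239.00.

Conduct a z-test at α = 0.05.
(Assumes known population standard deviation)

Answer: z = 4.1999, reject H₀

Derivation:
Standard error: SE = σ/√n = 10/√49 = 1.4286
z-statistic: z = (x̄ - μ₀)/SE = (239.00 - 233)/1.4286 = 4.1999
Critical value: ±1.960
p-value < 0.0001
Decision: reject H₀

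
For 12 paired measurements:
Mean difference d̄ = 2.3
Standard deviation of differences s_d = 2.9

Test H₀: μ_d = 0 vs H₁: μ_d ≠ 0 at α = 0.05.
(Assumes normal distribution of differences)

Answer: t = 2.7473, reject H₀

Derivation:
df = n - 1 = 11
SE = s_d/√n = 2.9/√12 = 0.8372
t = d̄/SE = 2.3/0.8372 = 2.7473
Critical value: t_{0.025,11} = ±2.201
p-value ≈ 0.0190
Decision: reject H₀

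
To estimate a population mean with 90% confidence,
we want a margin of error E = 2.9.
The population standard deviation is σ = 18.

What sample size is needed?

Answer: n = 105

Derivation:
z_0.05 = 1.645
n = (z×σ/E)² = (1.645×18/2.9)²
n = 104.2511
Round up: n = 105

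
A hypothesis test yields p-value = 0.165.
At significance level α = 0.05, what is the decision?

Answer: fail to reject H₀

Derivation:
Compare p-value to α:
0.165 ≥ 0.05
Decision: fail to reject H₀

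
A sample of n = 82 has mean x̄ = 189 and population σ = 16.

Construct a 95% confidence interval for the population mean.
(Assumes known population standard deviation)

Confidence level: 95%, α = 0.05
z_0.025 = 1.960
SE = σ/√n = 16/√82 = 1.7669
Margin of error = 1.960 × 1.7669 = 3.4631
CI: x̄ ± margin = 189 ± 3.4631
CI: (185.5369, 192.4631)

Answer: (185.5369, 192.4631)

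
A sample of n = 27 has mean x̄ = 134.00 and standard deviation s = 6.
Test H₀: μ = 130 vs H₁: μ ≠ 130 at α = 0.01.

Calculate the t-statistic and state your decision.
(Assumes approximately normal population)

Answer: t = 3.4641, reject H₀

Derivation:
df = n - 1 = 26
SE = s/√n = 6/√27 = 1.1547
t = (x̄ - μ₀)/SE = (134.00 - 130)/1.1547 = 3.4641
Critical value: t_{0.005,26} = ±2.779
p-value ≈ 0.0019
Decision: reject H₀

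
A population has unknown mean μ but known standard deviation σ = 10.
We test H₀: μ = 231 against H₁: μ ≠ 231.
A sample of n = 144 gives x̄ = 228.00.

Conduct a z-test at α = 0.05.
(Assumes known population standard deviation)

Answer: z = -3.6001, reject H₀

Derivation:
Standard error: SE = σ/√n = 10/√144 = 0.8333
z-statistic: z = (x̄ - μ₀)/SE = (228.00 - 231)/0.8333 = -3.6001
Critical value: ±1.960
p-value = 0.0003
Decision: reject H₀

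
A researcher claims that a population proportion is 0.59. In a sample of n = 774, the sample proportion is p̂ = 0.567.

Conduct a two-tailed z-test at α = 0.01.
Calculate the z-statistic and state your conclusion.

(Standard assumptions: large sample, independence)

H₀: p = 0.59, H₁: p ≠ 0.59
Standard error: SE = √(p₀(1-p₀)/n) = √(0.59×0.41/774) = 0.017679
z-statistic: z = (p̂ - p₀)/SE = (0.567 - 0.59)/0.017679 = -1.3010
Critical value: z_0.005 = ±2.576
p-value = 0.1933
Decision: fail to reject H₀ at α = 0.01

Answer: z = -1.3010, fail to reject H₀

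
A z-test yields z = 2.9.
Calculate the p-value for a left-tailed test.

For z = 2.9:
p = P(Z < 2.9) = Φ(2.9) = 0.9981

Answer: p-value ≈ 0.9981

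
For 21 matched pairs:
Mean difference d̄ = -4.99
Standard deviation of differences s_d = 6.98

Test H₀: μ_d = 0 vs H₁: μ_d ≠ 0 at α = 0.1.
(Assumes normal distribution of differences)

df = n - 1 = 20
SE = s_d/√n = 6.98/√21 = 1.5232
t = d̄/SE = -4.99/1.5232 = -3.2760
Critical value: t_{0.05,20} = ±1.725
p-value ≈ 0.0038
Decision: reject H₀

Answer: t = -3.2760, reject H₀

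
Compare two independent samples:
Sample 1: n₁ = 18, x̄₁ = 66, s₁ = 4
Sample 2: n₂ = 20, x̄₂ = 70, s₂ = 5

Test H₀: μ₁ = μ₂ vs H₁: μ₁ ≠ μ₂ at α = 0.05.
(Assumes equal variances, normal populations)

Pooled variance: s²_p = [17×4² + 19×5²]/(36) = 20.7500
s_p = 4.5552
SE = s_p×√(1/n₁ + 1/n₂) = 4.5552×√(1/18 + 1/20) = 1.4800
t = (x̄₁ - x̄₂)/SE = (66 - 70)/1.4800 = -2.7027
df = 36, t-critical = ±2.028
Decision: reject H₀

Answer: t = -2.7027, reject H₀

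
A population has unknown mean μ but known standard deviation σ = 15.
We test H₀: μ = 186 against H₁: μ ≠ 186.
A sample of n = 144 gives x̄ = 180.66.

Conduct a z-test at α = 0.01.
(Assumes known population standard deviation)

Answer: z = -4.2720, reject H₀

Derivation:
Standard error: SE = σ/√n = 15/√144 = 1.2500
z-statistic: z = (x̄ - μ₀)/SE = (180.66 - 186)/1.2500 = -4.2720
Critical value: ±2.576
p-value < 0.0001
Decision: reject H₀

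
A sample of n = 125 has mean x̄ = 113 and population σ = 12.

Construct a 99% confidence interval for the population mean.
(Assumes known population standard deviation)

Answer: (110.2352, 115.7648)

Derivation:
Confidence level: 99%, α = 0.01
z_0.005 = 2.576
SE = σ/√n = 12/√125 = 1.0733
Margin of error = 2.576 × 1.0733 = 2.7648
CI: x̄ ± margin = 113 ± 2.7648
CI: (110.2352, 115.7648)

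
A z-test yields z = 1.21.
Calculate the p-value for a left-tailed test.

For z = 1.21:
p = P(Z < 1.21) = Φ(1.21) = 0.8869

Answer: p-value ≈ 0.8869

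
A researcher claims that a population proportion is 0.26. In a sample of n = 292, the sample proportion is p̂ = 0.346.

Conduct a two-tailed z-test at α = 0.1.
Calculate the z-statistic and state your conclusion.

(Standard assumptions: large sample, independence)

H₀: p = 0.26, H₁: p ≠ 0.26
Standard error: SE = √(p₀(1-p₀)/n) = √(0.26×0.74/292) = 0.025669
z-statistic: z = (p̂ - p₀)/SE = (0.346 - 0.26)/0.025669 = 3.3503
Critical value: z_0.05 = ±1.645
p-value = 0.0008
Decision: reject H₀ at α = 0.1

Answer: z = 3.3503, reject H₀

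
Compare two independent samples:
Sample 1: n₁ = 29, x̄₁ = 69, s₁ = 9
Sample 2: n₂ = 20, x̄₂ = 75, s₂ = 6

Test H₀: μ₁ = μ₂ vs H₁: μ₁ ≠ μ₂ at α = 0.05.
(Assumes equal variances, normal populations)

Answer: t = -2.6047, reject H₀

Derivation:
Pooled variance: s²_p = [28×9² + 19×6²]/(47) = 62.8085
s_p = 7.9252
SE = s_p×√(1/n₁ + 1/n₂) = 7.9252×√(1/29 + 1/20) = 2.3035
t = (x̄₁ - x̄₂)/SE = (69 - 75)/2.3035 = -2.6047
df = 47, t-critical = ±2.012
Decision: reject H₀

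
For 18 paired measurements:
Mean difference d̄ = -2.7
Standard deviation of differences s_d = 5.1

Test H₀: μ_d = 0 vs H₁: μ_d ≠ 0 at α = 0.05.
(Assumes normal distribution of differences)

Answer: t = -2.2461, reject H₀

Derivation:
df = n - 1 = 17
SE = s_d/√n = 5.1/√18 = 1.2021
t = d̄/SE = -2.7/1.2021 = -2.2461
Critical value: t_{0.025,17} = ±2.110
p-value ≈ 0.0383
Decision: reject H₀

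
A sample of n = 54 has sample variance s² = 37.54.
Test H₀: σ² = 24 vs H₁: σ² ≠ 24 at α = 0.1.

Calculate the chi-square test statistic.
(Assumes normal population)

df = n - 1 = 53
χ² = (n-1)s²/σ₀² = 53×37.54/24 = 82.9008
Critical values: χ²_{0.95,53} = 37.276, χ²_{0.05,53} = 70.993
Rejection region: χ² < 37.276 or χ² > 70.993
Decision: reject H₀

Answer: χ² = 82.9008, reject H₀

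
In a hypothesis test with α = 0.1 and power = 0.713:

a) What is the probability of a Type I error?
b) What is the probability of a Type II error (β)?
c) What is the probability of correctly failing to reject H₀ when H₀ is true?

Answer: a) 0.1, b) 0.287, c) 0.9

Derivation:
a) Type I error probability = α = 0.1
b) Power = P(reject H₀ | H₁ true) = 1 - β = 0.713, so Type II error probability = β = 1 - Power = 0.287
c) P(fail to reject H₀ | H₀ true) = 1 - α = 0.9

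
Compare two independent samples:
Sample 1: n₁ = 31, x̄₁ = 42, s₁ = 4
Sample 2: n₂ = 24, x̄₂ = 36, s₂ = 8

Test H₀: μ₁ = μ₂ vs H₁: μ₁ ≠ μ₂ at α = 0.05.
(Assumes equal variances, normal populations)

Answer: t = 3.6361, reject H₀

Derivation:
Pooled variance: s²_p = [30×4² + 23×8²]/(53) = 36.8302
s_p = 6.0688
SE = s_p×√(1/n₁ + 1/n₂) = 6.0688×√(1/31 + 1/24) = 1.6501
t = (x̄₁ - x̄₂)/SE = (42 - 36)/1.6501 = 3.6361
df = 53, t-critical = ±2.006
Decision: reject H₀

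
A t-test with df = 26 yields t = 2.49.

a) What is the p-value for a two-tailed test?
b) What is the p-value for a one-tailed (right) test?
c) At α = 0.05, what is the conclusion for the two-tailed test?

Using t-distribution with df = 26:
a) Two-tailed: p = 2×P(T > 2.49) = 0.0195
b) One-tailed: p = P(T > 2.49) = 0.0097
c) 0.0195 < 0.05, reject H₀

Answer: a) 0.0195, b) 0.0097, c) reject H₀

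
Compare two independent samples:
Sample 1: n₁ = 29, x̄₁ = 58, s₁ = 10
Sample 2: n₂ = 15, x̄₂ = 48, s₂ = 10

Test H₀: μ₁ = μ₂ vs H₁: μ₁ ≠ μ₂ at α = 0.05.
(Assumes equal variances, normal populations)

Pooled variance: s²_p = [28×10² + 14×10²]/(42) = 100.0000
s_p = 10.0000
SE = s_p×√(1/n₁ + 1/n₂) = 10.0000×√(1/29 + 1/15) = 3.1804
t = (x̄₁ - x̄₂)/SE = (58 - 48)/3.1804 = 3.1443
df = 42, t-critical = ±2.018
Decision: reject H₀

Answer: t = 3.1443, reject H₀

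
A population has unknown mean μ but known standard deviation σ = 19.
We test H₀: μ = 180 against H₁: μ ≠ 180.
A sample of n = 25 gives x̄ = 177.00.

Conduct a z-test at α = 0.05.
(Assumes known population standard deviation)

Answer: z = -0.7895, fail to reject H₀

Derivation:
Standard error: SE = σ/√n = 19/√25 = 3.8000
z-statistic: z = (x̄ - μ₀)/SE = (177.00 - 180)/3.8000 = -0.7895
Critical value: ±1.960
p-value = 0.4298
Decision: fail to reject H₀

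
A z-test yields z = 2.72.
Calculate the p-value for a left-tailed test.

Answer: p-value ≈ 0.9967

Derivation:
For z = 2.72:
p = P(Z < 2.72) = Φ(2.72) = 0.9967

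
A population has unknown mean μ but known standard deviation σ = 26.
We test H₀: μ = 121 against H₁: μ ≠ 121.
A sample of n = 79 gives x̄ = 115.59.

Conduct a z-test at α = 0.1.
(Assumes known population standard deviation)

Answer: z = -1.8494, reject H₀

Derivation:
Standard error: SE = σ/√n = 26/√79 = 2.9252
z-statistic: z = (x̄ - μ₀)/SE = (115.59 - 121)/2.9252 = -1.8494
Critical value: ±1.645
p-value = 0.0644
Decision: reject H₀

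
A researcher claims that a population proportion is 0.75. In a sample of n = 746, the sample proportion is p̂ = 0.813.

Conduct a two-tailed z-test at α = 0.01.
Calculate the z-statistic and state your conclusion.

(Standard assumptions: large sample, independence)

H₀: p = 0.75, H₁: p ≠ 0.75
Standard error: SE = √(p₀(1-p₀)/n) = √(0.75×0.25/746) = 0.015854
z-statistic: z = (p̂ - p₀)/SE = (0.813 - 0.75)/0.015854 = 3.9738
Critical value: z_0.005 = ±2.576
p-value = 0.0001
Decision: reject H₀ at α = 0.01

Answer: z = 3.9738, reject H₀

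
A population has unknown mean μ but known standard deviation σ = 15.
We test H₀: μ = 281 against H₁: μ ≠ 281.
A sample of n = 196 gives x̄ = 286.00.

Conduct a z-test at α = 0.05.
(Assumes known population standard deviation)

Answer: z = 4.6668, reject H₀

Derivation:
Standard error: SE = σ/√n = 15/√196 = 1.0714
z-statistic: z = (x̄ - μ₀)/SE = (286.00 - 281)/1.0714 = 4.6668
Critical value: ±1.960
p-value < 0.0001
Decision: reject H₀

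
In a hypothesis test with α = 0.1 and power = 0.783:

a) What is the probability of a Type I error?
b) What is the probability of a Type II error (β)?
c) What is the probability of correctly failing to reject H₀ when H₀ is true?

a) Type I error probability = α = 0.1
b) Power = P(reject H₀ | H₁ true) = 1 - β = 0.783, so Type II error probability = β = 1 - Power = 0.217
c) P(fail to reject H₀ | H₀ true) = 1 - α = 0.9

Answer: a) 0.1, b) 0.217, c) 0.9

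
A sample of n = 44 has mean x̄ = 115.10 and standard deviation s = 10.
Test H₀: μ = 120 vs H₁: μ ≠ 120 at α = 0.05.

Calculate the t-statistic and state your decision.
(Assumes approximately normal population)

Answer: t = -3.2502, reject H₀

Derivation:
df = n - 1 = 43
SE = s/√n = 10/√44 = 1.5076
t = (x̄ - μ₀)/SE = (115.10 - 120)/1.5076 = -3.2502
Critical value: t_{0.025,43} = ±2.017
p-value ≈ 0.0022
Decision: reject H₀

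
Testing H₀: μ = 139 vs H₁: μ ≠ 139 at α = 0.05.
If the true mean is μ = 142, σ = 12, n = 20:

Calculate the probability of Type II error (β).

SE = σ/√n = 12/√20 = 2.6833
Critical values: μ₀ ± z_0.025×SE = 139 ± 1.960×2.6833
Acceptance region: (133.7407, 144.2593)
Under H₁ (μ = 142): z_high = (144.2593 - 142)/2.6833 = 0.8420, z_low = (133.7407 - 142)/2.6833 = -3.0780
β = P(not reject | H₁) = Φ(0.8420) - Φ(-3.0780) ≈ 0.7991

Answer: β ≈ 0.7991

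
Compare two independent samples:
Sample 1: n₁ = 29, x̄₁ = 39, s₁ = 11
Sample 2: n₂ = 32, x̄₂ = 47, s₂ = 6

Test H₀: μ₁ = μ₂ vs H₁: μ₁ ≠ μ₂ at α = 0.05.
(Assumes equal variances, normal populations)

Answer: t = -3.5713, reject H₀

Derivation:
Pooled variance: s²_p = [28×11² + 31×6²]/(59) = 76.3390
s_p = 8.7372
SE = s_p×√(1/n₁ + 1/n₂) = 8.7372×√(1/29 + 1/32) = 2.2401
t = (x̄₁ - x̄₂)/SE = (39 - 47)/2.2401 = -3.5713
df = 59, t-critical = ±2.001
Decision: reject H₀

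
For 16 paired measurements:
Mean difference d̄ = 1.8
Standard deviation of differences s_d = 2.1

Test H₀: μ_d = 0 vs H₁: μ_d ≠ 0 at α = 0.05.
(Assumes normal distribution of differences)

df = n - 1 = 15
SE = s_d/√n = 2.1/√16 = 0.5250
t = d̄/SE = 1.8/0.5250 = 3.4286
Critical value: t_{0.025,15} = ±2.131
p-value ≈ 0.0037
Decision: reject H₀

Answer: t = 3.4286, reject H₀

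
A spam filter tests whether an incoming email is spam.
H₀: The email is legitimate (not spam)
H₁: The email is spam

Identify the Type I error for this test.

A Type I error (probability α) occurs when we reject a true H₀.
A Type II error (probability β) occurs when we fail to reject a false H₀.

Answer: Marking a legitimate email as spam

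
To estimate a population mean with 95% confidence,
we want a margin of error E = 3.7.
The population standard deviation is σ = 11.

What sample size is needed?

Answer: n = 34

Derivation:
z_0.025 = 1.960
n = (z×σ/E)² = (1.960×11/3.7)²
n = 33.9542
Round up: n = 34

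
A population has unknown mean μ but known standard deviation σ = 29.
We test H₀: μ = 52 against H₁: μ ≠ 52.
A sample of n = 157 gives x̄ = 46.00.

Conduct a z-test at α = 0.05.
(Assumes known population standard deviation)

Standard error: SE = σ/√n = 29/√157 = 2.3145
z-statistic: z = (x̄ - μ₀)/SE = (46.00 - 52)/2.3145 = -2.5924
Critical value: ±1.960
p-value = 0.0095
Decision: reject H₀

Answer: z = -2.5924, reject H₀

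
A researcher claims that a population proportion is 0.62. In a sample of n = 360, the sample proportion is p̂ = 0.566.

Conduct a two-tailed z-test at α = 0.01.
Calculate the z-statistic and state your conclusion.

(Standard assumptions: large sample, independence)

Answer: z = -2.1109, fail to reject H₀

Derivation:
H₀: p = 0.62, H₁: p ≠ 0.62
Standard error: SE = √(p₀(1-p₀)/n) = √(0.62×0.38/360) = 0.025582
z-statistic: z = (p̂ - p₀)/SE = (0.566 - 0.62)/0.025582 = -2.1109
Critical value: z_0.005 = ±2.576
p-value = 0.0348
Decision: fail to reject H₀ at α = 0.01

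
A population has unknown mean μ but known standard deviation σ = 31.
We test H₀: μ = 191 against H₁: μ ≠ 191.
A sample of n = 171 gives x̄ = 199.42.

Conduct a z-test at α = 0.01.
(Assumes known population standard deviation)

Answer: z = 3.5518, reject H₀

Derivation:
Standard error: SE = σ/√n = 31/√171 = 2.3706
z-statistic: z = (x̄ - μ₀)/SE = (199.42 - 191)/2.3706 = 3.5518
Critical value: ±2.576
p-value = 0.0004
Decision: reject H₀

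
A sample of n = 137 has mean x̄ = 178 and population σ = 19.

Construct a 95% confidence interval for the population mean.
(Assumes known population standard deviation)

Answer: (174.8183, 181.1817)

Derivation:
Confidence level: 95%, α = 0.05
z_0.025 = 1.960
SE = σ/√n = 19/√137 = 1.6233
Margin of error = 1.960 × 1.6233 = 3.1817
CI: x̄ ± margin = 178 ± 3.1817
CI: (174.8183, 181.1817)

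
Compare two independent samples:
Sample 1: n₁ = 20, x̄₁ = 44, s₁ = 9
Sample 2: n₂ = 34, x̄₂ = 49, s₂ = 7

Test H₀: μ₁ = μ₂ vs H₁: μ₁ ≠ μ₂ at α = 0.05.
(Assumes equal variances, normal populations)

Answer: t = -2.2775, reject H₀

Derivation:
Pooled variance: s²_p = [19×9² + 33×7²]/(52) = 60.6923
s_p = 7.7905
SE = s_p×√(1/n₁ + 1/n₂) = 7.7905×√(1/20 + 1/34) = 2.1954
t = (x̄₁ - x̄₂)/SE = (44 - 49)/2.1954 = -2.2775
df = 52, t-critical = ±2.007
Decision: reject H₀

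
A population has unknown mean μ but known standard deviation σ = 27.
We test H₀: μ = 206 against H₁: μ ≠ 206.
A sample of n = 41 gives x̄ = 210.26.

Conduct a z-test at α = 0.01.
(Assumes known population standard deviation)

Answer: z = 1.0103, fail to reject H₀

Derivation:
Standard error: SE = σ/√n = 27/√41 = 4.2167
z-statistic: z = (x̄ - μ₀)/SE = (210.26 - 206)/4.2167 = 1.0103
Critical value: ±2.576
p-value = 0.3124
Decision: fail to reject H₀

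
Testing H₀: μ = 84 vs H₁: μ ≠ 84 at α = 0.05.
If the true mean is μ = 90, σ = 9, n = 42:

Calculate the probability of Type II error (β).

SE = σ/√n = 9/√42 = 1.3887
Critical values: μ₀ ± z_0.025×SE = 84 ± 1.960×1.3887
Acceptance region: (81.2781, 86.7219)
Under H₁ (μ = 90): z_high = (86.7219 - 90)/1.3887 = -2.3606, z_low = (81.2781 - 90)/1.3887 = -6.2806
β = P(not reject | H₁) = Φ(-2.3606) - Φ(-6.2806) ≈ 0.0091

Answer: β ≈ 0.0091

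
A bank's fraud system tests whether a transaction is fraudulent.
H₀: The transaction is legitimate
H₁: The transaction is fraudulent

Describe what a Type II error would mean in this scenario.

Answer: Allowing a fraudulent transaction to go through

Derivation:
Type I error (α): Rejecting H₀ when H₀ is true
Type II error (β): Failing to reject H₀ when H₁ is true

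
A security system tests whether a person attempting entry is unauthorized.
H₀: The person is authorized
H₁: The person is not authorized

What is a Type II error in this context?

A Type I error (probability α) occurs when we reject a true H₀.
A Type II error (probability β) occurs when we fail to reject a false H₀.

Answer: Granting entry to an unauthorized person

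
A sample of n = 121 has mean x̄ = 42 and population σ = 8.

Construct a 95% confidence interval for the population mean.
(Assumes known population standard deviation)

Answer: (40.5745, 43.4255)

Derivation:
Confidence level: 95%, α = 0.05
z_0.025 = 1.960
SE = σ/√n = 8/√121 = 0.7273
Margin of error = 1.960 × 0.7273 = 1.4255
CI: x̄ ± margin = 42 ± 1.4255
CI: (40.5745, 43.4255)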